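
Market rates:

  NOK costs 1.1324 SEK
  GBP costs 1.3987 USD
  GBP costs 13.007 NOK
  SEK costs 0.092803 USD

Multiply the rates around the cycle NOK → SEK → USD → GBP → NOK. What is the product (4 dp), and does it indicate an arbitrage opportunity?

0.9773 (arbitrage exists)

Around NOK → SEK → USD → GBP → NOK: 1 × 1.1324 × 0.092803 ÷ 1.3987 × 13.007 = 0.977270
Product < 1; profitable direction is NOK → GBP → USD → SEK → NOK.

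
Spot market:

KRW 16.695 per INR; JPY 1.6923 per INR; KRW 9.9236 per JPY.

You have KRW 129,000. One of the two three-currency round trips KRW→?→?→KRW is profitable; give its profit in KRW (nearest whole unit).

Profitable loop is KRW → INR → JPY → KRW:
KRW 129,000 ÷ 16.695 = INR 7,726.86
INR 7,726.86 × 1.6923 = JPY 13,076
JPY 13,076 × 9.9236 = KRW 129,763
Profit = KRW 129,763 − KRW 129,000

Profit: KRW 763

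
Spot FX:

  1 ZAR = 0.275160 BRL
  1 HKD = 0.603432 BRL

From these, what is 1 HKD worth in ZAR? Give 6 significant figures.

1 HKD × 0.603432 = 0.603432 BRL
0.603432 BRL ÷ 0.275160 = 2.19302 ZAR

HKD/ZAR = 2.19302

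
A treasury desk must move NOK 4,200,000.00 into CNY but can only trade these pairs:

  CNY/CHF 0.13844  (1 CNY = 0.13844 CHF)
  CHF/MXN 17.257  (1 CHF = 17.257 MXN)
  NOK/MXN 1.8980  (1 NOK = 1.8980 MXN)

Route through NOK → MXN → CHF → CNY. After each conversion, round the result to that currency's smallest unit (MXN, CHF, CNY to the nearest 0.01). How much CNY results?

NOK 4,200,000.00 × 1.8980 = MXN 7,971,600.00
MXN 7,971,600.00 ÷ 17.257 = CHF 461,934.29
CHF 461,934.29 ÷ 0.13844 = CNY 3,336,711.14

CNY 3,336,711.14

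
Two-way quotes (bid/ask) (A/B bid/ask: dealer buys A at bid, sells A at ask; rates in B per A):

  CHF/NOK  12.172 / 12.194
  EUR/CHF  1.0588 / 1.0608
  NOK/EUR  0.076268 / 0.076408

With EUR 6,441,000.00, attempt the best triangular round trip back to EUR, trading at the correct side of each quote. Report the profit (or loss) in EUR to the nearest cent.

Net profit: EUR 75,805.59

Best loop EUR → NOK → CHF → EUR:
EUR 6,441,000.00 ÷ 0.076408 (buy NOK at ask) = NOK 84,297,455.76
NOK 84,297,455.76 ÷ 12.194 (buy CHF at ask) = CHF 6,913,027.37
CHF 6,913,027.37 ÷ 1.0608 (buy EUR at ask) = EUR 6,516,805.59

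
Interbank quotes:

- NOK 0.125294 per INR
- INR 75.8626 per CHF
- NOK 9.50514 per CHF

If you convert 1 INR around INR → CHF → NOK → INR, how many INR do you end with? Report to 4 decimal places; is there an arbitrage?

1.0000 (no arbitrage)

Around INR → CHF → NOK → INR: 1 ÷ 75.8626 × 9.50514 ÷ 0.125294 = 1.000001
Product ≈ 1 (deviation 0.000%, within rounding noise).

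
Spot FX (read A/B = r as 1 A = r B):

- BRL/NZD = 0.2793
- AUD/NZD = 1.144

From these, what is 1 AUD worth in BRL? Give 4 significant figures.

1 AUD × 1.144 = 1.144 NZD
1.144 NZD ÷ 0.2793 = 4.09595 BRL

AUD/BRL = 4.096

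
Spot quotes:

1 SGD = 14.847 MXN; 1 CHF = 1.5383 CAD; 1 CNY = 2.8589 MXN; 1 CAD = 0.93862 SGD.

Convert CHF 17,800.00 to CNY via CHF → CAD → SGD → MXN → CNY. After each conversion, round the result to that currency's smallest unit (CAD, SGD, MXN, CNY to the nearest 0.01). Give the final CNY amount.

CHF 17,800.00 × 1.5383 = CAD 27,381.74
CAD 27,381.74 × 0.93862 = SGD 25,701.05
SGD 25,701.05 × 14.847 = MXN 381,583.49
MXN 381,583.49 ÷ 2.8589 = CNY 133,472.14

CNY 133,472.14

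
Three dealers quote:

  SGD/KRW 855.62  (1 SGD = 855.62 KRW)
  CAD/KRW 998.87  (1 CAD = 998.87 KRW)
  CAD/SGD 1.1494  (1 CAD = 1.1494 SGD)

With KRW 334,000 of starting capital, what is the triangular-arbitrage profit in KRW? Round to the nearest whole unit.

Profitable loop is KRW → SGD → CAD → KRW:
KRW 334,000 ÷ 855.62 = SGD 390.36
SGD 390.36 ÷ 1.1494 = CAD 339.62
CAD 339.62 × 998.87 = KRW 339,237
Profit = KRW 339,237 − KRW 334,000

Profit: KRW 5,237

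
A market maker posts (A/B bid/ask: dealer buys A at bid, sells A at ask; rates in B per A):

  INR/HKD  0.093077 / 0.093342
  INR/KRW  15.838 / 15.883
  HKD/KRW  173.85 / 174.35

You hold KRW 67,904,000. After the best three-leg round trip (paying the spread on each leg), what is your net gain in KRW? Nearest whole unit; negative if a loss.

Net profit: KRW 1,275,894

Best loop KRW → INR → HKD → KRW:
KRW 67,904,000 ÷ 15.883 (buy INR at ask) = INR 4,275,262.86
INR 4,275,262.86 × 0.093077 (sell INR at bid) = HKD 397,928.64
HKD 397,928.64 × 173.85 (sell HKD at bid) = KRW 69,179,894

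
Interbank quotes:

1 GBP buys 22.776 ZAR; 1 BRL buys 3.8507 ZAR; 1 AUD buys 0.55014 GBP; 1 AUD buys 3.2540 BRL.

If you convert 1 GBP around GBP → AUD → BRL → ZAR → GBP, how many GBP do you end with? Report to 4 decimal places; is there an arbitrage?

1.0000 (no arbitrage)

Around GBP → AUD → BRL → ZAR → GBP: 1 ÷ 0.55014 × 3.2540 × 3.8507 ÷ 22.776 = 1.000015
Product ≈ 1 (deviation 0.002%, within rounding noise).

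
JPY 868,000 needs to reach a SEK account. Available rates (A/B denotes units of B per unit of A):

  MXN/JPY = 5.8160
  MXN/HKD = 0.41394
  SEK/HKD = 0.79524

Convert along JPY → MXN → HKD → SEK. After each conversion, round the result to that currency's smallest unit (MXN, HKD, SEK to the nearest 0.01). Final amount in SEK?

JPY 868,000 ÷ 5.8160 = MXN 149,243.47
MXN 149,243.47 × 0.41394 = HKD 61,777.84
HKD 61,777.84 ÷ 0.79524 = SEK 77,684.52

SEK 77,684.52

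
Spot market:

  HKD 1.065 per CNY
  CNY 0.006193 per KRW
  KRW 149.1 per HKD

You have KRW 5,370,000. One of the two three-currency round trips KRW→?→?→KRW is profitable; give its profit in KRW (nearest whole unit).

Profit: KRW 90,670

Profitable loop is KRW → HKD → CNY → KRW:
KRW 5,370,000 ÷ 149.1 = HKD 36,016.10
HKD 36,016.10 ÷ 1.065 = CNY 33,817.93
CNY 33,817.93 ÷ 0.006193 = KRW 5,460,670
Profit = KRW 5,460,670 − KRW 5,370,000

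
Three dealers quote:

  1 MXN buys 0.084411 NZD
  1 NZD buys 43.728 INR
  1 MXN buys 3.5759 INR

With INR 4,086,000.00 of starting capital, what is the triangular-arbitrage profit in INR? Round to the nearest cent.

Profitable loop is INR → MXN → NZD → INR:
INR 4,086,000.00 ÷ 3.5759 = MXN 1,142,649.40
MXN 1,142,649.40 × 0.084411 = NZD 96,452.18
NZD 96,452.18 × 43.728 = INR 4,217,660.87
Profit = INR 4,217,660.87 − INR 4,086,000.00

Profit: INR 131,660.87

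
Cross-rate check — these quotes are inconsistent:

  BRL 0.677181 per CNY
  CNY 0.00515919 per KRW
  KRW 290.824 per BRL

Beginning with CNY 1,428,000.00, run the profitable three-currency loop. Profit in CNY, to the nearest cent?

Profit: CNY 22,924.24

Profitable loop is CNY → BRL → KRW → CNY:
CNY 1,428,000.00 × 0.677181 = BRL 967,014.47
BRL 967,014.47 × 290.824 = KRW 281,231,016
KRW 281,231,016 × 0.00515919 = CNY 1,450,924.24
Profit = CNY 1,450,924.24 − CNY 1,428,000.00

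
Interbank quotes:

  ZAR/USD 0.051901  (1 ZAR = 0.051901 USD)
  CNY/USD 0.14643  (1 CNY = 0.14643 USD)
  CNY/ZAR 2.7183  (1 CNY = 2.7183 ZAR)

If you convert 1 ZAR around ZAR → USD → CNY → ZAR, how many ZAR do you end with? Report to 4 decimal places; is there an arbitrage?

0.9635 (arbitrage exists)

Around ZAR → USD → CNY → ZAR: 1 × 0.051901 ÷ 0.14643 × 2.7183 = 0.963481
Product < 1; profitable direction is ZAR → CNY → USD → ZAR.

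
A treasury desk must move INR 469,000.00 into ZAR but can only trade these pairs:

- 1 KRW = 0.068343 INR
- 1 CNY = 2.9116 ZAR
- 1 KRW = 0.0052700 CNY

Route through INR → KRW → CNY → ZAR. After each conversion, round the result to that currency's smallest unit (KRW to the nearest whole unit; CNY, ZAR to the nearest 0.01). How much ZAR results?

ZAR 105,298.25

INR 469,000.00 ÷ 0.068343 = KRW 6,862,444
KRW 6,862,444 × 0.0052700 = CNY 36,165.08
CNY 36,165.08 × 2.9116 = ZAR 105,298.25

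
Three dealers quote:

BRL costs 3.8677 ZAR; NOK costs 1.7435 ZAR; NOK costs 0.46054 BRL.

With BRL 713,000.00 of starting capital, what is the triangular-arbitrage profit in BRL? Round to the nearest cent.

Profit: BRL 15,429.82

Profitable loop is BRL → ZAR → NOK → BRL:
BRL 713,000.00 × 3.8677 = ZAR 2,757,670.10
ZAR 2,757,670.10 ÷ 1.7435 = NOK 1,581,686.32
NOK 1,581,686.32 × 0.46054 = BRL 728,429.82
Profit = BRL 728,429.82 − BRL 713,000.00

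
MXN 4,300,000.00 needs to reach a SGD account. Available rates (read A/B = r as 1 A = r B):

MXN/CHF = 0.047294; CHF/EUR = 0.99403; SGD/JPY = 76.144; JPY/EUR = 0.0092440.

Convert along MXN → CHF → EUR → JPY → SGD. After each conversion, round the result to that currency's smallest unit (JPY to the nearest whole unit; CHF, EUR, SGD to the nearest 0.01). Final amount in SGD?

MXN 4,300,000.00 × 0.047294 = CHF 203,364.20
CHF 203,364.20 × 0.99403 = EUR 202,150.12
EUR 202,150.12 ÷ 0.0092440 = JPY 21,868,252
JPY 21,868,252 ÷ 76.144 = SGD 287,196.00

SGD 287,196.00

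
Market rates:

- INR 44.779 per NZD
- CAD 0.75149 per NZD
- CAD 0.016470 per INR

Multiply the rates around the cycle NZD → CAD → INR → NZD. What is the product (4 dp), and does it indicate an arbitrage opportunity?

1.0190 (arbitrage exists)

Around NZD → CAD → INR → NZD: 1 × 0.75149 ÷ 0.016470 ÷ 44.779 = 1.018955
Product > 1; profitable direction is NZD → CAD → INR → NZD.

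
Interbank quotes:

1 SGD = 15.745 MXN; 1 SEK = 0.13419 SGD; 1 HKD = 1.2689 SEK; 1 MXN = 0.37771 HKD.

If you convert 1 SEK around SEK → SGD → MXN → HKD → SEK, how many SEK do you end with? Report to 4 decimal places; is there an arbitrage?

Around SEK → SGD → MXN → HKD → SEK: 1 × 0.13419 × 15.745 × 0.37771 × 1.2689 = 1.012625
Product > 1; profitable direction is SEK → SGD → MXN → HKD → SEK.

1.0126 (arbitrage exists)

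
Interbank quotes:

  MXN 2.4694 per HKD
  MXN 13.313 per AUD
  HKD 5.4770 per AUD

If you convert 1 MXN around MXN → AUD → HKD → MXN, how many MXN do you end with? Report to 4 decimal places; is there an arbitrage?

1.0159 (arbitrage exists)

Around MXN → AUD → HKD → MXN: 1 ÷ 13.313 × 5.4770 × 2.4694 = 1.015917
Product > 1; profitable direction is MXN → AUD → HKD → MXN.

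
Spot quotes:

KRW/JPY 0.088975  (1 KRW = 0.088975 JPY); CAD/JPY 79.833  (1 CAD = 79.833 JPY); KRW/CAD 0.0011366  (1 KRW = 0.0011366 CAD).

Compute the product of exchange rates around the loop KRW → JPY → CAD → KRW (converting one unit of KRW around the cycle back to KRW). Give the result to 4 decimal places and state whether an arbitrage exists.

0.9806 (arbitrage exists)

Around KRW → JPY → CAD → KRW: 1 × 0.088975 ÷ 79.833 ÷ 0.0011366 = 0.980568
Product < 1; profitable direction is KRW → CAD → JPY → KRW.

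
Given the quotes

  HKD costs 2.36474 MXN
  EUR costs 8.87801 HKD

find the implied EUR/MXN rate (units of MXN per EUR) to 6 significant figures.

1 EUR × 8.87801 = 8.87801 HKD
8.87801 HKD × 2.36474 = 20.9942 MXN

EUR/MXN = 20.9942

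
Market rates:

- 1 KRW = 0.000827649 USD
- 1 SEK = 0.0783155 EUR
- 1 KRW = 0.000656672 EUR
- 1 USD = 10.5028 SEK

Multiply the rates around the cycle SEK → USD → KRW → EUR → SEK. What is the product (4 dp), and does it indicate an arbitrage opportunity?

0.9646 (arbitrage exists)

Around SEK → USD → KRW → EUR → SEK: 1 ÷ 10.5028 ÷ 0.000827649 × 0.000656672 ÷ 0.0783155 = 0.964605
Product < 1; profitable direction is SEK → EUR → KRW → USD → SEK.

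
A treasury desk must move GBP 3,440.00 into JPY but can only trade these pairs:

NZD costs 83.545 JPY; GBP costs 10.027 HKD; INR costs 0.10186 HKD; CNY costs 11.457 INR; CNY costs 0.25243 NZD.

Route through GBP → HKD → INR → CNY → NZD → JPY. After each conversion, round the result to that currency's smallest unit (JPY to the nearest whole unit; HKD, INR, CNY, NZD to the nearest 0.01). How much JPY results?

GBP 3,440.00 × 10.027 = HKD 34,492.88
HKD 34,492.88 ÷ 0.10186 = INR 338,630.28
INR 338,630.28 ÷ 11.457 = CNY 29,556.63
CNY 29,556.63 × 0.25243 = NZD 7,460.98
NZD 7,460.98 × 83.545 = JPY 623,328

JPY 623,328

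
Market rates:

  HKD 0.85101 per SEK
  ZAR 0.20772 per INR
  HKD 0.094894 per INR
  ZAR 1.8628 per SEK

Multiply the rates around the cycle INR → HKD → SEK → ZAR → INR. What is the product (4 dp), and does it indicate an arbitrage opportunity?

1.0000 (no arbitrage)

Around INR → HKD → SEK → ZAR → INR: 1 × 0.094894 ÷ 0.85101 × 1.8628 ÷ 0.20772 = 0.999982
Product ≈ 1 (deviation 0.002%, within rounding noise).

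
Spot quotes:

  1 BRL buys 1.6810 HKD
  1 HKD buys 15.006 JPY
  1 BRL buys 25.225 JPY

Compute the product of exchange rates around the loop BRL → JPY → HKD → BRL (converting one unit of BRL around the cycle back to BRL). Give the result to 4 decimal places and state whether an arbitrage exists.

1.0000 (no arbitrage)

Around BRL → JPY → HKD → BRL: 1 × 25.225 ÷ 15.006 ÷ 1.6810 = 0.999997
Product ≈ 1 (deviation 0.000%, within rounding noise).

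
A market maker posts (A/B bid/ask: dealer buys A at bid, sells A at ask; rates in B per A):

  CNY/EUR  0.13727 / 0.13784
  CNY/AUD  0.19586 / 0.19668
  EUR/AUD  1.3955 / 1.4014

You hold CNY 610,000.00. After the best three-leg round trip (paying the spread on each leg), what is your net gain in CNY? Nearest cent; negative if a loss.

Best loop CNY → AUD → EUR → CNY:
CNY 610,000.00 × 0.19586 (sell CNY at bid) = AUD 119,474.60
AUD 119,474.60 ÷ 1.4014 (buy EUR at ask) = EUR 85,253.75
EUR 85,253.75 ÷ 0.13784 (buy CNY at ask) = CNY 618,497.87

Net profit: CNY 8,497.87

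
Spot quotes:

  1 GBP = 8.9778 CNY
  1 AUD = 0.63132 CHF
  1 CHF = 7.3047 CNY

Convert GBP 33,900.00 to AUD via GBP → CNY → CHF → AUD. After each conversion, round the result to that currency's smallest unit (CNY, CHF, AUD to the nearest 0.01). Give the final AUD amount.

AUD 65,996.01

GBP 33,900.00 × 8.9778 = CNY 304,347.42
CNY 304,347.42 ÷ 7.3047 = CHF 41,664.60
CHF 41,664.60 ÷ 0.63132 = AUD 65,996.01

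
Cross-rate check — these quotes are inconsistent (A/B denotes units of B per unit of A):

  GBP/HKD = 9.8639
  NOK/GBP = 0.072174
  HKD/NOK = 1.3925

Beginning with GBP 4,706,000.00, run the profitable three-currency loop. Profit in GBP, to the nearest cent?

Profitable loop is GBP → NOK → HKD → GBP:
GBP 4,706,000.00 ÷ 0.072174 = NOK 65,203,535.90
NOK 65,203,535.90 ÷ 1.3925 = HKD 46,824,801.36
HKD 46,824,801.36 ÷ 9.8639 = GBP 4,747,088.00
Profit = GBP 4,747,088.00 − GBP 4,706,000.00

Profit: GBP 41,088.00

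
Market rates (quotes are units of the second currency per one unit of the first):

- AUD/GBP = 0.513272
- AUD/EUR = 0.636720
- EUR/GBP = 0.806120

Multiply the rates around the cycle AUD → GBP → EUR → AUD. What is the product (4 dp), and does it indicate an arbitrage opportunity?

1.0000 (no arbitrage)

Around AUD → GBP → EUR → AUD: 1 × 0.513272 ÷ 0.806120 ÷ 0.636720 = 0.999999
Product ≈ 1 (deviation 0.000%, within rounding noise).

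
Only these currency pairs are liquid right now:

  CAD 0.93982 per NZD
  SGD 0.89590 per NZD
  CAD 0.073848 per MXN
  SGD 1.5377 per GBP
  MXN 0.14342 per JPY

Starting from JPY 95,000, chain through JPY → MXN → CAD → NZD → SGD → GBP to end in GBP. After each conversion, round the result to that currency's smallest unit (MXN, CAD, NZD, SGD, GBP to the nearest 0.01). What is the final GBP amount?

GBP 623.76

JPY 95,000 × 0.14342 = MXN 13,624.90
MXN 13,624.90 × 0.073848 = CAD 1,006.17
CAD 1,006.17 ÷ 0.93982 = NZD 1,070.60
NZD 1,070.60 × 0.89590 = SGD 959.15
SGD 959.15 ÷ 1.5377 = GBP 623.76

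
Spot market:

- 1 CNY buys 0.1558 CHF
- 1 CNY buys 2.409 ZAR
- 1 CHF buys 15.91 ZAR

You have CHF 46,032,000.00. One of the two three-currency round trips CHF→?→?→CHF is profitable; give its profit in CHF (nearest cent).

Profit: CHF 1,333,342.01

Profitable loop is CHF → ZAR → CNY → CHF:
CHF 46,032,000.00 × 15.91 = ZAR 732,369,120.00
ZAR 732,369,120.00 ÷ 2.409 = CNY 304,013,748.44
CNY 304,013,748.44 × 0.1558 = CHF 47,365,342.01
Profit = CHF 47,365,342.01 − CHF 46,032,000.00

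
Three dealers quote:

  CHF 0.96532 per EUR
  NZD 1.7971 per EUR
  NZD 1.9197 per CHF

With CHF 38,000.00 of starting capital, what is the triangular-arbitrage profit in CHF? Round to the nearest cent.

Profit: CHF 1,184.65

Profitable loop is CHF → NZD → EUR → CHF:
CHF 38,000.00 × 1.9197 = NZD 72,948.60
NZD 72,948.60 ÷ 1.7971 = EUR 40,592.40
EUR 40,592.40 × 0.96532 = CHF 39,184.65
Profit = CHF 39,184.65 − CHF 38,000.00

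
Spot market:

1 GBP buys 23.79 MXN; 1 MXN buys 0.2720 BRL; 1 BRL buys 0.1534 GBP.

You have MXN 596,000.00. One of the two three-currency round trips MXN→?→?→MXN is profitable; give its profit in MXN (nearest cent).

Profit: MXN 4,423.32

Profitable loop is MXN → GBP → BRL → MXN:
MXN 596,000.00 ÷ 23.79 = GBP 25,052.54
GBP 25,052.54 ÷ 0.1534 = BRL 163,315.14
BRL 163,315.14 ÷ 0.2720 = MXN 600,423.32
Profit = MXN 600,423.32 − MXN 596,000.00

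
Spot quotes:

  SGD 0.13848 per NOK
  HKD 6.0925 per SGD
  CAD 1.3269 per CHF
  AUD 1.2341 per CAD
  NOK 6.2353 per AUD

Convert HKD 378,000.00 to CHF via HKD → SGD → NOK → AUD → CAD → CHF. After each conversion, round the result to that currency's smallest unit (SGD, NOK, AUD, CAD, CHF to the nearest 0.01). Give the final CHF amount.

CHF 43,879.67

HKD 378,000.00 ÷ 6.0925 = SGD 62,043.50
SGD 62,043.50 ÷ 0.13848 = NOK 448,032.21
NOK 448,032.21 ÷ 6.2353 = AUD 71,854.15
AUD 71,854.15 ÷ 1.2341 = CAD 58,223.93
CAD 58,223.93 ÷ 1.3269 = CHF 43,879.67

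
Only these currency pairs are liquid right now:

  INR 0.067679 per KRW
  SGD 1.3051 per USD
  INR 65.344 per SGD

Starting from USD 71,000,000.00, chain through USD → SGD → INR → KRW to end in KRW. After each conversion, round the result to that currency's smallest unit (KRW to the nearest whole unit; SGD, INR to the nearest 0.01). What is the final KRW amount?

KRW 89,465,155,549

USD 71,000,000.00 × 1.3051 = SGD 92,662,100.00
SGD 92,662,100.00 × 65.344 = INR 6,054,912,262.40
INR 6,054,912,262.40 ÷ 0.067679 = KRW 89,465,155,549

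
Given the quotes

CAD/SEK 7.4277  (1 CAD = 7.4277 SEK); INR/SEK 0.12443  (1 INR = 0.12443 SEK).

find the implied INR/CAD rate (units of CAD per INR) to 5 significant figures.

INR/CAD = 0.016752

1 INR × 0.12443 = 0.12443 SEK
0.12443 SEK ÷ 7.4277 = 0.0167522 CAD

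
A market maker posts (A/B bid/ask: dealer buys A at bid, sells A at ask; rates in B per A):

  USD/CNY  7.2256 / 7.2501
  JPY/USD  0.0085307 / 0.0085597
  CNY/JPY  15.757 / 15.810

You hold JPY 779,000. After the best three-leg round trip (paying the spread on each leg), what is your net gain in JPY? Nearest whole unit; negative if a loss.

Net profit: JPY 14,968

Best loop JPY → CNY → USD → JPY:
JPY 779,000 ÷ 15.810 (buy CNY at ask) = CNY 49,272.61
CNY 49,272.61 ÷ 7.2501 (buy USD at ask) = USD 6,796.13
USD 6,796.13 ÷ 0.0085597 (buy JPY at ask) = JPY 793,968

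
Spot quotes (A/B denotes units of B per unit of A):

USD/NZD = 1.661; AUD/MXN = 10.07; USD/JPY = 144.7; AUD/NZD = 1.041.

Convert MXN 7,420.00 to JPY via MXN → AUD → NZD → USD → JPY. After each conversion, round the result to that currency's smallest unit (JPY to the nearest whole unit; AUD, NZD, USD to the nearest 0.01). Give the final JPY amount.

MXN 7,420.00 ÷ 10.07 = AUD 736.84
AUD 736.84 × 1.041 = NZD 767.05
NZD 767.05 ÷ 1.661 = USD 461.80
USD 461.80 × 144.7 = JPY 66,822

JPY 66,822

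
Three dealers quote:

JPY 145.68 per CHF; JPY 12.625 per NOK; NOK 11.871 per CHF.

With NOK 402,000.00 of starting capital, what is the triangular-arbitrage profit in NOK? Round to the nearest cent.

Profitable loop is NOK → JPY → CHF → NOK:
NOK 402,000.00 × 12.625 = JPY 5,075,250
JPY 5,075,250 ÷ 145.68 = CHF 34,838.34
CHF 34,838.34 × 11.871 = NOK 413,565.99
Profit = NOK 413,565.99 − NOK 402,000.00

Profit: NOK 11,565.99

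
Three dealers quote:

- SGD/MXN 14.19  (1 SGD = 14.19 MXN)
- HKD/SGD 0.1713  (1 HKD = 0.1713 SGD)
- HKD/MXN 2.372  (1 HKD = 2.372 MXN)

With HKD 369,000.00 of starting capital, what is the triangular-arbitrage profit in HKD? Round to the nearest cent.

Profitable loop is HKD → SGD → MXN → HKD:
HKD 369,000.00 × 0.1713 = SGD 63,209.70
SGD 63,209.70 × 14.19 = MXN 896,945.64
MXN 896,945.64 ÷ 2.372 = HKD 378,138.97
Profit = HKD 378,138.97 − HKD 369,000.00

Profit: HKD 9,138.97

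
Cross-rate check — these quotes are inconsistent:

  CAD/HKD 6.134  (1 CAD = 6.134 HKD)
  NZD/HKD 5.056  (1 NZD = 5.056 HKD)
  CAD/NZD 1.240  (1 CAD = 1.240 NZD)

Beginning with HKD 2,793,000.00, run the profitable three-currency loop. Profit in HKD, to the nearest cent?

Profit: HKD 61,670.02

Profitable loop is HKD → CAD → NZD → HKD:
HKD 2,793,000.00 ÷ 6.134 = CAD 455,330.94
CAD 455,330.94 × 1.240 = NZD 564,610.37
NZD 564,610.37 × 5.056 = HKD 2,854,670.02
Profit = HKD 2,854,670.02 − HKD 2,793,000.00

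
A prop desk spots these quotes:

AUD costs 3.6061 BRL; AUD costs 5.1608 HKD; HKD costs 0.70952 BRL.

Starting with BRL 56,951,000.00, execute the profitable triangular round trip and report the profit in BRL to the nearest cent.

Profitable loop is BRL → AUD → HKD → BRL:
BRL 56,951,000.00 ÷ 3.6061 = AUD 15,792,961.93
AUD 15,792,961.93 × 5.1608 = HKD 81,504,317.91
HKD 81,504,317.91 × 0.70952 = BRL 57,828,943.64
Profit = BRL 57,828,943.64 − BRL 56,951,000.00

Profit: BRL 877,943.64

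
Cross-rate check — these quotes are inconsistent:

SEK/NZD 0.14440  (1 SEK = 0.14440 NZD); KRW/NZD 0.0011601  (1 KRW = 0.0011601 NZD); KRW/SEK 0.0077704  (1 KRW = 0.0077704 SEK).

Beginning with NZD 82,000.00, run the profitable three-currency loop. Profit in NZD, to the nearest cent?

Profit: NZD 2,781.03

Profitable loop is NZD → SEK → KRW → NZD:
NZD 82,000.00 ÷ 0.14440 = SEK 567,867.04
SEK 567,867.04 ÷ 0.0077704 = KRW 73,080,798
KRW 73,080,798 × 0.0011601 = NZD 84,781.03
Profit = NZD 84,781.03 − NZD 82,000.00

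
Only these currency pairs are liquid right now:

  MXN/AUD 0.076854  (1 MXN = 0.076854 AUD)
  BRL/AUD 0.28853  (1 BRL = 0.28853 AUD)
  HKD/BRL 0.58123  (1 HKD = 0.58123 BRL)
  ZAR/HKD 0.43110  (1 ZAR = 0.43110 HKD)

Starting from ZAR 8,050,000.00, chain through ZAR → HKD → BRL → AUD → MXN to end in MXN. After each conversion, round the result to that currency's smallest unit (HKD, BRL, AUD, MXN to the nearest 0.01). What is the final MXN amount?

MXN 7,572,624.59

ZAR 8,050,000.00 × 0.43110 = HKD 3,470,355.00
HKD 3,470,355.00 × 0.58123 = BRL 2,017,074.44
BRL 2,017,074.44 × 0.28853 = AUD 581,986.49
AUD 581,986.49 ÷ 0.076854 = MXN 7,572,624.59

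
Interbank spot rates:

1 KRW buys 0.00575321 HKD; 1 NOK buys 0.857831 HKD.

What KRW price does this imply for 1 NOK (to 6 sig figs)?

1 NOK × 0.857831 = 0.857831 HKD
0.857831 HKD ÷ 0.00575321 = 149.105 KRW

NOK/KRW = 149.105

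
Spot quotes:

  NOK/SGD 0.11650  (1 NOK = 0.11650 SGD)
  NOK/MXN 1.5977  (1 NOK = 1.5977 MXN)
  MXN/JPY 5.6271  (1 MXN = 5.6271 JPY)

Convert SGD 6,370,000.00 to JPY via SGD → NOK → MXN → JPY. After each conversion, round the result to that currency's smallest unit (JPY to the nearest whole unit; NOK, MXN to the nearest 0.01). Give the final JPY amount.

JPY 491,579,061

SGD 6,370,000.00 ÷ 0.11650 = NOK 54,678,111.59
NOK 54,678,111.59 × 1.5977 = MXN 87,359,218.89
MXN 87,359,218.89 × 5.6271 = JPY 491,579,061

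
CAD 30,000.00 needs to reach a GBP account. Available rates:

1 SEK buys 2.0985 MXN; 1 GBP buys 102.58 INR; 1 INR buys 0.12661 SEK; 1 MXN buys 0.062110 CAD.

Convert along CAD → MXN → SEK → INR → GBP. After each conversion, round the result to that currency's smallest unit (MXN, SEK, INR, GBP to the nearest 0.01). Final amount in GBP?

GBP 17,722.30

CAD 30,000.00 ÷ 0.062110 = MXN 483,014.01
MXN 483,014.01 ÷ 2.0985 = SEK 230,171.08
SEK 230,171.08 ÷ 0.12661 = INR 1,817,953.40
INR 1,817,953.40 ÷ 102.58 = GBP 17,722.30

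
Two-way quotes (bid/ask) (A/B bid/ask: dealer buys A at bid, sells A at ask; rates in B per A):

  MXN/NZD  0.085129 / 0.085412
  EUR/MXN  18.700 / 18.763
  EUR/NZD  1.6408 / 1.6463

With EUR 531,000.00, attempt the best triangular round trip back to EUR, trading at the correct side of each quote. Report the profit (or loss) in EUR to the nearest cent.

Net profit: EUR 12,662.03

Best loop EUR → NZD → MXN → EUR:
EUR 531,000.00 × 1.6408 (sell EUR at bid) = NZD 871,264.80
NZD 871,264.80 ÷ 0.085412 (buy MXN at ask) = MXN 10,200,730.58
MXN 10,200,730.58 ÷ 18.763 (buy EUR at ask) = EUR 543,662.03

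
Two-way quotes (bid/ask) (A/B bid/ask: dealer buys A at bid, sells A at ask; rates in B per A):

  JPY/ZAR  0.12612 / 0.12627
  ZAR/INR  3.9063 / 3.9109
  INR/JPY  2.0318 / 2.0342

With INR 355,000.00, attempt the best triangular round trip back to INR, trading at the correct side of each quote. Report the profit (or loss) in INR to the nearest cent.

Net profit: INR 352.08

Best loop INR → JPY → ZAR → INR:
INR 355,000.00 × 2.0318 (sell INR at bid) = JPY 721,289
JPY 721,289 × 0.12612 (sell JPY at bid) = ZAR 90,968.97
ZAR 90,968.97 × 3.9063 (sell ZAR at bid) = INR 355,352.08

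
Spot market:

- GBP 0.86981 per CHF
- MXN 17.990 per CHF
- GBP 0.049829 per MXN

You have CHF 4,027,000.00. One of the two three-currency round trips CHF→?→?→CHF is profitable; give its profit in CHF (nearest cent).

Profit: CHF 123,214.74

Profitable loop is CHF → MXN → GBP → CHF:
CHF 4,027,000.00 × 17.990 = MXN 72,445,730.00
MXN 72,445,730.00 × 0.049829 = GBP 3,609,898.28
GBP 3,609,898.28 ÷ 0.86981 = CHF 4,150,214.74
Profit = CHF 4,150,214.74 − CHF 4,027,000.00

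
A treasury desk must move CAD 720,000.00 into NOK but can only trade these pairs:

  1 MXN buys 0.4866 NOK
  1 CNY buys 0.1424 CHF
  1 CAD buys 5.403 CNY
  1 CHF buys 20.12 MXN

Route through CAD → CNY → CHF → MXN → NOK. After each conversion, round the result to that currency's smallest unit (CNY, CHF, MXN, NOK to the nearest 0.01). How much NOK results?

NOK 5,423,473.61

CAD 720,000.00 × 5.403 = CNY 3,890,160.00
CNY 3,890,160.00 × 0.1424 = CHF 553,958.78
CHF 553,958.78 × 20.12 = MXN 11,145,650.65
MXN 11,145,650.65 × 0.4866 = NOK 5,423,473.61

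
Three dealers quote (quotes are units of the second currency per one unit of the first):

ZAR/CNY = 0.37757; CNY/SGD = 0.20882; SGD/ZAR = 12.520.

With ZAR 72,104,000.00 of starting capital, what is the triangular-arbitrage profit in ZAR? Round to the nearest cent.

Profit: ZAR 940,153.06

Profitable loop is ZAR → SGD → CNY → ZAR:
ZAR 72,104,000.00 ÷ 12.520 = SGD 5,759,105.43
SGD 5,759,105.43 ÷ 0.20882 = CNY 27,579,280.87
CNY 27,579,280.87 ÷ 0.37757 = ZAR 73,044,153.06
Profit = ZAR 73,044,153.06 − ZAR 72,104,000.00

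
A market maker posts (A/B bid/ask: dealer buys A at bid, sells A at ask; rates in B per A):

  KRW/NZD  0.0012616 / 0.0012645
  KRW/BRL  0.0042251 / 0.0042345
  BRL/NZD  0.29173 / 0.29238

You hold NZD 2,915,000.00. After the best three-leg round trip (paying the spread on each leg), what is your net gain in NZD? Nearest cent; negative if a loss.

Net profit: NZD 55,369.25

Best loop NZD → BRL → KRW → NZD:
NZD 2,915,000.00 ÷ 0.29238 (buy BRL at ask) = BRL 9,969,902.18
BRL 9,969,902.18 ÷ 0.0042345 (buy KRW at ask) = KRW 2,354,446,141
KRW 2,354,446,141 × 0.0012616 (sell KRW at bid) = NZD 2,970,369.25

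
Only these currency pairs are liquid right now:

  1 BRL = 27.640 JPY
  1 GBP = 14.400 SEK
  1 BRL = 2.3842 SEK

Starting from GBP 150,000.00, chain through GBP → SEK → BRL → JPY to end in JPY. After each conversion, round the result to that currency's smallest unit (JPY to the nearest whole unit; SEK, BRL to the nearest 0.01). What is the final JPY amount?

GBP 150,000.00 × 14.400 = SEK 2,160,000.00
SEK 2,160,000.00 ÷ 2.3842 = BRL 905,964.26
BRL 905,964.26 × 27.640 = JPY 25,040,852

JPY 25,040,852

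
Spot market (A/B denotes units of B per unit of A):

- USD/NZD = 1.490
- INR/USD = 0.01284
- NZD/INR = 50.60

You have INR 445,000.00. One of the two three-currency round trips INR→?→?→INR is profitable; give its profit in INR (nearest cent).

Profitable loop is INR → NZD → USD → INR:
INR 445,000.00 ÷ 50.60 = NZD 8,794.47
NZD 8,794.47 ÷ 1.490 = USD 5,902.33
USD 5,902.33 ÷ 0.01284 = INR 459,682.74
Profit = INR 459,682.74 − INR 445,000.00

Profit: INR 14,682.74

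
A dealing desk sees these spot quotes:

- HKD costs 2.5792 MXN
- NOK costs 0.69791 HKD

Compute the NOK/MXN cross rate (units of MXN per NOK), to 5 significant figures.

NOK/MXN = 1.8000

1 NOK × 0.69791 = 0.69791 HKD
0.69791 HKD × 2.5792 = 1.80005 MXN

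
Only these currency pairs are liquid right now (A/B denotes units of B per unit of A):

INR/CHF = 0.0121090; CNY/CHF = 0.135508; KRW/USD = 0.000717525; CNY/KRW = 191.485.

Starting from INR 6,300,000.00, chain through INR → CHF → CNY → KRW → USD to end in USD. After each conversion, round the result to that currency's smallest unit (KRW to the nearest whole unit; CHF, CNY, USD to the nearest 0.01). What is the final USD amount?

USD 77,349.18

INR 6,300,000.00 × 0.0121090 = CHF 76,286.70
CHF 76,286.70 ÷ 0.135508 = CNY 562,968.24
CNY 562,968.24 × 191.485 = KRW 107,799,973
KRW 107,799,973 × 0.000717525 = USD 77,349.18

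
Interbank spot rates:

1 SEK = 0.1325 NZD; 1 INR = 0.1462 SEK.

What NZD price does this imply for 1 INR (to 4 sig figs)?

1 INR × 0.1462 = 0.1462 SEK
0.1462 SEK × 0.1325 = 0.0193715 NZD

INR/NZD = 0.01937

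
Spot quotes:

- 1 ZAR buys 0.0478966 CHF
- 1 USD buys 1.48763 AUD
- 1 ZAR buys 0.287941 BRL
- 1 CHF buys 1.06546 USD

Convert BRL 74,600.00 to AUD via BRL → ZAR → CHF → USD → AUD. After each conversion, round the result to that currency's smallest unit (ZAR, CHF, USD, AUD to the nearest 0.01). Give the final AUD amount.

AUD 19,668.54

BRL 74,600.00 ÷ 0.287941 = ZAR 259,080.85
ZAR 259,080.85 × 0.0478966 = CHF 12,409.09
CHF 12,409.09 × 1.06546 = USD 13,221.39
USD 13,221.39 × 1.48763 = AUD 19,668.54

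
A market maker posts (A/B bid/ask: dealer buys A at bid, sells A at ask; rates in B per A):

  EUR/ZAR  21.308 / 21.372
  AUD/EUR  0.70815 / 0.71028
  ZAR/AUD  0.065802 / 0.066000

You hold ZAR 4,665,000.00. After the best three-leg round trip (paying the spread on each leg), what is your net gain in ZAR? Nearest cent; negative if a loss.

Net result: ZAR -8,785.69 (no profitable arbitrage after spreads)

Best loop ZAR → EUR → AUD → ZAR:
ZAR 4,665,000.00 ÷ 21.372 (buy EUR at ask) = EUR 218,276.25
EUR 218,276.25 ÷ 0.71028 (buy AUD at ask) = AUD 307,310.14
AUD 307,310.14 ÷ 0.066000 (buy ZAR at ask) = ZAR 4,656,214.31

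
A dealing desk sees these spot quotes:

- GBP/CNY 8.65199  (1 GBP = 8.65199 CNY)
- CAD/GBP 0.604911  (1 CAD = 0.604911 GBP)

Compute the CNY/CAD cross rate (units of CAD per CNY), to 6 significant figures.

CNY/CAD = 0.191070

1 CNY ÷ 8.65199 = 0.11558 GBP
0.11558 GBP ÷ 0.604911 = 0.19107 CAD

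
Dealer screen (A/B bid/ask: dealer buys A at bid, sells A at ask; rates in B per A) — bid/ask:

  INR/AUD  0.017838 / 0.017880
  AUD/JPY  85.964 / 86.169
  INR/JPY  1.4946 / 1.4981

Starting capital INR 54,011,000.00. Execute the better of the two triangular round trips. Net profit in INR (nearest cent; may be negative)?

Best loop INR → AUD → JPY → INR:
INR 54,011,000.00 × 0.017838 (sell INR at bid) = AUD 963,448.22
AUD 963,448.22 × 85.964 (sell AUD at bid) = JPY 82,821,863
JPY 82,821,863 ÷ 1.4981 (buy INR at ask) = INR 55,284,602.24

Net profit: INR 1,273,602.24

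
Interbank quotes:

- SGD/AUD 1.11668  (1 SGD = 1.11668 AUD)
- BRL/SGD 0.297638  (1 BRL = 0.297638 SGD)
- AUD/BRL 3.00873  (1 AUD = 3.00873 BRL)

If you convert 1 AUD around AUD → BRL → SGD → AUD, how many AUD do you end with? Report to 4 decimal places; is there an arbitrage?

Around AUD → BRL → SGD → AUD: 1 × 3.00873 × 0.297638 × 1.11668 = 1.000001
Product ≈ 1 (deviation 0.000%, within rounding noise).

1.0000 (no arbitrage)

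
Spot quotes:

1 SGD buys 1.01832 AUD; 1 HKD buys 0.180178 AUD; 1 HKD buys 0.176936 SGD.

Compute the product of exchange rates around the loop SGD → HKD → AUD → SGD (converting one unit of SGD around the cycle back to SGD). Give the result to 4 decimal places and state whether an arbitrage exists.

Around SGD → HKD → AUD → SGD: 1 ÷ 0.176936 × 0.180178 ÷ 1.01832 = 1.000003
Product ≈ 1 (deviation 0.000%, within rounding noise).

1.0000 (no arbitrage)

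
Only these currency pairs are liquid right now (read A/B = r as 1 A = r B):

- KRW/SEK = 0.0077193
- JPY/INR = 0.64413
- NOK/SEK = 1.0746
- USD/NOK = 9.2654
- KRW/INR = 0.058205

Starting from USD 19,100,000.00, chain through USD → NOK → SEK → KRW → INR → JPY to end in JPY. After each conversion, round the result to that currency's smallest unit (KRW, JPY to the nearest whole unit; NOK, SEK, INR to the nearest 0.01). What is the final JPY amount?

USD 19,100,000.00 × 9.2654 = NOK 176,969,140.00
NOK 176,969,140.00 × 1.0746 = SEK 190,171,037.84
SEK 190,171,037.84 ÷ 0.0077193 = KRW 24,635,787,939
KRW 24,635,787,939 × 0.058205 = INR 1,433,926,036.99
INR 1,433,926,036.99 ÷ 0.64413 = JPY 2,226,143,848

JPY 2,226,143,848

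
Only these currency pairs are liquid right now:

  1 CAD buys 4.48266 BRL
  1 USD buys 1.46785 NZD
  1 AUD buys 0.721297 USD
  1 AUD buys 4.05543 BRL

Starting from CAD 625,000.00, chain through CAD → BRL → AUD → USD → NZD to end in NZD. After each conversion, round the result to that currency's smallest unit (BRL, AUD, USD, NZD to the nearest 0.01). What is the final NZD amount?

NZD 731,433.27

CAD 625,000.00 × 4.48266 = BRL 2,801,662.50
BRL 2,801,662.50 ÷ 4.05543 = AUD 690,842.28
AUD 690,842.28 × 0.721297 = USD 498,302.46
USD 498,302.46 × 1.46785 = NZD 731,433.27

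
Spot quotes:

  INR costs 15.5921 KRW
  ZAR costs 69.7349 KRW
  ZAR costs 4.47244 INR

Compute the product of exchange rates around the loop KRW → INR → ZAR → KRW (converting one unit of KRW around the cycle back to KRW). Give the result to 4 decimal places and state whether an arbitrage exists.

Around KRW → INR → ZAR → KRW: 1 ÷ 15.5921 ÷ 4.47244 × 69.7349 = 1.000002
Product ≈ 1 (deviation 0.000%, within rounding noise).

1.0000 (no arbitrage)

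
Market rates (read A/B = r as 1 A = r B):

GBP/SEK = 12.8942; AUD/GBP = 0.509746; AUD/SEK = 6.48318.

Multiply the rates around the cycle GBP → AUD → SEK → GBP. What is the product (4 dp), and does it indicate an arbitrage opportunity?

0.9864 (arbitrage exists)

Around GBP → AUD → SEK → GBP: 1 ÷ 0.509746 × 6.48318 ÷ 12.8942 = 0.986370
Product < 1; profitable direction is GBP → SEK → AUD → GBP.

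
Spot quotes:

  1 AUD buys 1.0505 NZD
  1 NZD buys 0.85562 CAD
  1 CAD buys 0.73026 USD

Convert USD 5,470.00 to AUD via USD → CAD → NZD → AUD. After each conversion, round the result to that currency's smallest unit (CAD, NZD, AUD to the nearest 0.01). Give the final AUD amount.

AUD 8,333.60

USD 5,470.00 ÷ 0.73026 = CAD 7,490.48
CAD 7,490.48 ÷ 0.85562 = NZD 8,754.45
NZD 8,754.45 ÷ 1.0505 = AUD 8,333.60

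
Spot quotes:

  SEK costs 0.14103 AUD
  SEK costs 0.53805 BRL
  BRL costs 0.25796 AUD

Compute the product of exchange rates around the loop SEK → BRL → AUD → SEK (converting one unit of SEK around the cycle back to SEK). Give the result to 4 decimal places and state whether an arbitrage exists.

Around SEK → BRL → AUD → SEK: 1 × 0.53805 × 0.25796 ÷ 0.14103 = 0.984155
Product < 1; profitable direction is SEK → AUD → BRL → SEK.

0.9842 (arbitrage exists)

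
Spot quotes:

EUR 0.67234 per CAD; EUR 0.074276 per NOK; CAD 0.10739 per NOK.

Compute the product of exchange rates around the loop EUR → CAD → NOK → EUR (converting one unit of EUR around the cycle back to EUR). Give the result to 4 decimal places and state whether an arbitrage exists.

1.0287 (arbitrage exists)

Around EUR → CAD → NOK → EUR: 1 ÷ 0.67234 ÷ 0.10739 × 0.074276 = 1.028717
Product > 1; profitable direction is EUR → CAD → NOK → EUR.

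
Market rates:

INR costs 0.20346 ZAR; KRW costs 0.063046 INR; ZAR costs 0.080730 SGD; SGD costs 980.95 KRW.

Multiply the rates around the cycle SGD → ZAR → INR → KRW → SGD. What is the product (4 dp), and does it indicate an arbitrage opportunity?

Around SGD → ZAR → INR → KRW → SGD: 1 ÷ 0.080730 ÷ 0.20346 ÷ 0.063046 ÷ 980.95 = 0.984423
Product < 1; profitable direction is SGD → KRW → INR → ZAR → SGD.

0.9844 (arbitrage exists)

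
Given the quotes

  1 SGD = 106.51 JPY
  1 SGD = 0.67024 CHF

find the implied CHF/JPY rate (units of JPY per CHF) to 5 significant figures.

1 CHF ÷ 0.67024 = 1.492 SGD
1.492 SGD × 106.51 = 158.913 JPY

CHF/JPY = 158.91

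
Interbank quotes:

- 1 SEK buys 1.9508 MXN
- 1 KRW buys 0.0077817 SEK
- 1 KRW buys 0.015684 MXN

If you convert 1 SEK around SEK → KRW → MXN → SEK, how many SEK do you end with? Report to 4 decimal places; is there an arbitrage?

1.0332 (arbitrage exists)

Around SEK → KRW → MXN → SEK: 1 ÷ 0.0077817 × 0.015684 ÷ 1.9508 = 1.033165
Product > 1; profitable direction is SEK → KRW → MXN → SEK.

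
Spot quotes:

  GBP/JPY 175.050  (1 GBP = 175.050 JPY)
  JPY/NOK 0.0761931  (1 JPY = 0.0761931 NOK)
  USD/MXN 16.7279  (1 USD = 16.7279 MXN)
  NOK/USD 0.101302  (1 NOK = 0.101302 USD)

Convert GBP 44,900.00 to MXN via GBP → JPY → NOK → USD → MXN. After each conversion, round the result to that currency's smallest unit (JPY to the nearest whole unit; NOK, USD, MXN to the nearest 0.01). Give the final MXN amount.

MXN 1,014,807.25

GBP 44,900.00 × 175.050 = JPY 7,859,745
JPY 7,859,745 × 0.0761931 = NOK 598,858.34
NOK 598,858.34 × 0.101302 = USD 60,665.55
USD 60,665.55 × 16.7279 = MXN 1,014,807.25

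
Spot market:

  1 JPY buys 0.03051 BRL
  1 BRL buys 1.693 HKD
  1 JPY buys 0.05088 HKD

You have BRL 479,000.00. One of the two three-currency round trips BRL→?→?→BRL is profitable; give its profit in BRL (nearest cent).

Profit: BRL 7,281.31

Profitable loop is BRL → HKD → JPY → BRL:
BRL 479,000.00 × 1.693 = HKD 810,947.00
HKD 810,947.00 ÷ 0.05088 = JPY 15,938,424
JPY 15,938,424 × 0.03051 = BRL 486,281.31
Profit = BRL 486,281.31 − BRL 479,000.00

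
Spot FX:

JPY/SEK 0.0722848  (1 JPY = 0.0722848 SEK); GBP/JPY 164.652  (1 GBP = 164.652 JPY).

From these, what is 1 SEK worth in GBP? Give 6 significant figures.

1 SEK ÷ 0.0722848 = 13.8342 JPY
13.8342 JPY ÷ 164.652 = 0.0840206 GBP

SEK/GBP = 0.0840206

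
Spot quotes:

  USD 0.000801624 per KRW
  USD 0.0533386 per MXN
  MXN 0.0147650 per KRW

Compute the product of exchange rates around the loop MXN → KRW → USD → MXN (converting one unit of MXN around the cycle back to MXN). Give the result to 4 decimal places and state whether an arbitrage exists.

1.0179 (arbitrage exists)

Around MXN → KRW → USD → MXN: 1 ÷ 0.0147650 × 0.000801624 ÷ 0.0533386 = 1.017878
Product > 1; profitable direction is MXN → KRW → USD → MXN.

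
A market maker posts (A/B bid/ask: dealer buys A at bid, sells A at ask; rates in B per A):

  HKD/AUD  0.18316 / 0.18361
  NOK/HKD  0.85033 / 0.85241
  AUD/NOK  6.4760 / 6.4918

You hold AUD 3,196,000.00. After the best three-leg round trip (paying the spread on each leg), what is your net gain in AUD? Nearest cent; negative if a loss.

Best loop AUD → NOK → HKD → AUD:
AUD 3,196,000.00 × 6.4760 (sell AUD at bid) = NOK 20,697,296.00
NOK 20,697,296.00 × 0.85033 (sell NOK at bid) = HKD 17,599,531.71
HKD 17,599,531.71 × 0.18316 (sell HKD at bid) = AUD 3,223,530.23

Net profit: AUD 27,530.23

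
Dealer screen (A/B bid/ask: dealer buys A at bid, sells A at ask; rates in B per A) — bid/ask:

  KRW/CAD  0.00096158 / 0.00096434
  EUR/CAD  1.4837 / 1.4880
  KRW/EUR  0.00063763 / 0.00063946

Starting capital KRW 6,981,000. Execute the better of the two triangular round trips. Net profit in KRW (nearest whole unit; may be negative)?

Best loop KRW → CAD → EUR → KRW:
KRW 6,981,000 × 0.00096158 (sell KRW at bid) = CAD 6,712.79
CAD 6,712.79 ÷ 1.4880 (buy EUR at ask) = EUR 4,511.28
EUR 4,511.28 ÷ 0.00063946 (buy KRW at ask) = KRW 7,054,833

Net profit: KRW 73,833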